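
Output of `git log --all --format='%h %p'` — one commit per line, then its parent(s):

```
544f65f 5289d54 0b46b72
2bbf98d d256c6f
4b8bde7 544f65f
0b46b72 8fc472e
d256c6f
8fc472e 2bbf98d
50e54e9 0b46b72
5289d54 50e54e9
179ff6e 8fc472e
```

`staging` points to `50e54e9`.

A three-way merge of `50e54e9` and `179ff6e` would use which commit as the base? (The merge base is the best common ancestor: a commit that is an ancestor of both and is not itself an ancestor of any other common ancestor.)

8fc472e

Ancestors of 50e54e9: {0b46b72, 2bbf98d, 50e54e9, 8fc472e, d256c6f}.
Ancestors of 179ff6e: {179ff6e, 2bbf98d, 8fc472e, d256c6f}.
Common ancestors: {2bbf98d, 8fc472e, d256c6f}.
Among these, 8fc472e is not an ancestor of any other common ancestor — it is the merge base.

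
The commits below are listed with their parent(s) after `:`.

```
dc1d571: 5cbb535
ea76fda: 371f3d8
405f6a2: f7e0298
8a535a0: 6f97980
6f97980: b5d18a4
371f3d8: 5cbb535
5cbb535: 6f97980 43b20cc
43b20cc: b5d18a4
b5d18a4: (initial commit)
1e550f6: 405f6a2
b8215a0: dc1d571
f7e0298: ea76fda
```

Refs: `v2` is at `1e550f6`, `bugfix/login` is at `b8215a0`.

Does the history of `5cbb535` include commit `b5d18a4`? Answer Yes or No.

Yes

Ancestors of 5cbb535 (commits reachable by following parents): {43b20cc, 5cbb535, 6f97980, b5d18a4}.
b5d18a4 is in that set, so it is an ancestor of 5cbb535.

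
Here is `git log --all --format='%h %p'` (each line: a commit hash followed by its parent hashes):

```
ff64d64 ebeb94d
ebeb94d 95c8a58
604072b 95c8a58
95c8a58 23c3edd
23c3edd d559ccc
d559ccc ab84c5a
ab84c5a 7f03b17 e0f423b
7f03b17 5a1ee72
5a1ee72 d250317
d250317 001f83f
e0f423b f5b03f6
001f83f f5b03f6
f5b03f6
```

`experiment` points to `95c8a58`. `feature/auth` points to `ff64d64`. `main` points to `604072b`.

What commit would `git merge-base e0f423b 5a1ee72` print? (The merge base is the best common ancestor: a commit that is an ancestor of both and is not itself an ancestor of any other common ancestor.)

Ancestors of e0f423b: {e0f423b, f5b03f6}.
Ancestors of 5a1ee72: {001f83f, 5a1ee72, d250317, f5b03f6}.
Common ancestors: {f5b03f6}.
The only common ancestor is f5b03f6, so it is the merge base.

f5b03f6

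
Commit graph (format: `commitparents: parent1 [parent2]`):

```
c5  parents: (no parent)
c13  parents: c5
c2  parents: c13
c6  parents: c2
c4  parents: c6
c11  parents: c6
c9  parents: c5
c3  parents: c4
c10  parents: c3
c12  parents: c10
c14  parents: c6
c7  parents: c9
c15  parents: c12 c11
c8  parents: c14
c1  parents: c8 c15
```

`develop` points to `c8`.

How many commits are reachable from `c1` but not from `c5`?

12

Reachable from c1: {c1, c10, c11, c12, c13, c14, c15, c2, c3, c4, c5, c6, c8}.
Reachable from c5: {c5}.
In c1's history but not c5's: {c1, c10, c11, c12, c13, c14, c15, c2, c3, c4, c6, c8} — 12 commits.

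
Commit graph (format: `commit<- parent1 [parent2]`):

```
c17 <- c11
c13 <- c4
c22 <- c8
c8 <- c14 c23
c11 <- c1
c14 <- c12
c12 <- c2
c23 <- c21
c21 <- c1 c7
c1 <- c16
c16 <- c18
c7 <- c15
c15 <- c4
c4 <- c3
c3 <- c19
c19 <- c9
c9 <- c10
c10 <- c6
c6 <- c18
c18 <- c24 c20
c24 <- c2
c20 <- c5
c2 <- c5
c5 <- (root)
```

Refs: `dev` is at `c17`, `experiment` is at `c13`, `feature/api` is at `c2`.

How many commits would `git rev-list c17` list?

9

Walking parent pointers from c17: reachable set = {c1, c11, c16, c17, c18, c2, c20, c24, c5}.
That is 9 commits.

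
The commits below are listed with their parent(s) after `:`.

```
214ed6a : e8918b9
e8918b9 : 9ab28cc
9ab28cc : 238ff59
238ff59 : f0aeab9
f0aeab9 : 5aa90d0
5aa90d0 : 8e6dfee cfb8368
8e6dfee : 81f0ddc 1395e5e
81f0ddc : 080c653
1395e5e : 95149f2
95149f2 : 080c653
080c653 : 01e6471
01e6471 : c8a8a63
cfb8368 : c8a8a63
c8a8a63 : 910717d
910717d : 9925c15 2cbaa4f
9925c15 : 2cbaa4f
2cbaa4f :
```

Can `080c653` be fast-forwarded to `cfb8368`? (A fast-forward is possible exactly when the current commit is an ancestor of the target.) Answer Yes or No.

No

A fast-forward from 080c653 to cfb8368 is possible iff 080c653 is an ancestor of cfb8368.
Ancestors of cfb8368: {2cbaa4f, 910717d, 9925c15, c8a8a63, cfb8368}.
080c653 is not among them, so fast-forward is not possible.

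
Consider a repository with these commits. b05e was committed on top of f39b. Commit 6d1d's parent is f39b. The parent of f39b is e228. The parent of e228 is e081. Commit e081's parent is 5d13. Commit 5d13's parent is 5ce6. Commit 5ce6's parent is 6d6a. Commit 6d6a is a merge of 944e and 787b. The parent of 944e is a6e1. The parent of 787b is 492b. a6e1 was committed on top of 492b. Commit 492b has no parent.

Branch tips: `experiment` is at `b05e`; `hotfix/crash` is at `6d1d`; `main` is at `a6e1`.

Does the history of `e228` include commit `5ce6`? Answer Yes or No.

Ancestors of e228 (commits reachable by following parents): {492b, 5ce6, 5d13, 6d6a, 787b, 944e, a6e1, e081, e228}.
5ce6 is in that set, so it is an ancestor of e228.

Yes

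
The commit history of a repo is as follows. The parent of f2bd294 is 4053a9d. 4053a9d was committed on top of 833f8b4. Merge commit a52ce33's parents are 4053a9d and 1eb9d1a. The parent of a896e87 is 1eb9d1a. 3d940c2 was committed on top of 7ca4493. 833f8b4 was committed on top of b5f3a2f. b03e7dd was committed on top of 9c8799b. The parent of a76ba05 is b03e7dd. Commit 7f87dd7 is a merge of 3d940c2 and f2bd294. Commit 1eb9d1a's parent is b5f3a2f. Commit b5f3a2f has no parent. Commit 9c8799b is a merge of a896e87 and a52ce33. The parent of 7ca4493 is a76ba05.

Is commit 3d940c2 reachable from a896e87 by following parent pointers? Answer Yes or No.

Ancestors of a896e87: {1eb9d1a, a896e87, b5f3a2f}.
3d940c2 is not in that set, so it is not an ancestor of a896e87.

No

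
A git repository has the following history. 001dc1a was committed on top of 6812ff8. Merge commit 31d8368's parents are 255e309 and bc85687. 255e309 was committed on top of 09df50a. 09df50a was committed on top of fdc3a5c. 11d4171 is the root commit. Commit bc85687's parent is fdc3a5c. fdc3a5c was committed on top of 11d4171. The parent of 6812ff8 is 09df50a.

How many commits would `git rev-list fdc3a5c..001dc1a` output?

Reachable from 001dc1a: {001dc1a, 09df50a, 11d4171, 6812ff8, fdc3a5c}.
Reachable from fdc3a5c: {11d4171, fdc3a5c}.
In 001dc1a's history but not fdc3a5c's: {001dc1a, 09df50a, 6812ff8} — 3 commits.

3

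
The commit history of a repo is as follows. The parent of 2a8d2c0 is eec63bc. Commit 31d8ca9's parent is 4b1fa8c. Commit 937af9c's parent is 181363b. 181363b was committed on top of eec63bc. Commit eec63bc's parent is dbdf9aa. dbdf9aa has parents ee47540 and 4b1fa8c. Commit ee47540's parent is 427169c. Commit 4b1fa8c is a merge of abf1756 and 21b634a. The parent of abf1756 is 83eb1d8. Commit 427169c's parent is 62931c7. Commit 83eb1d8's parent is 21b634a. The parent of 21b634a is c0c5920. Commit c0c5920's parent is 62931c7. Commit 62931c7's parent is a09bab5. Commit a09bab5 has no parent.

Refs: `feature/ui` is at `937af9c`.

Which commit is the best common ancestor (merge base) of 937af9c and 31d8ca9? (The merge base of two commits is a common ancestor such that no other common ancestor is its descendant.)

Ancestors of 937af9c: {181363b, 21b634a, 427169c, 4b1fa8c, 62931c7, 83eb1d8, 937af9c, a09bab5, abf1756, c0c5920, dbdf9aa, ee47540, eec63bc}.
Ancestors of 31d8ca9: {21b634a, 31d8ca9, 4b1fa8c, 62931c7, 83eb1d8, a09bab5, abf1756, c0c5920}.
Common ancestors: {21b634a, 4b1fa8c, 62931c7, 83eb1d8, a09bab5, abf1756, c0c5920}.
Among these, 4b1fa8c is not an ancestor of any other common ancestor — it is the merge base.

4b1fa8c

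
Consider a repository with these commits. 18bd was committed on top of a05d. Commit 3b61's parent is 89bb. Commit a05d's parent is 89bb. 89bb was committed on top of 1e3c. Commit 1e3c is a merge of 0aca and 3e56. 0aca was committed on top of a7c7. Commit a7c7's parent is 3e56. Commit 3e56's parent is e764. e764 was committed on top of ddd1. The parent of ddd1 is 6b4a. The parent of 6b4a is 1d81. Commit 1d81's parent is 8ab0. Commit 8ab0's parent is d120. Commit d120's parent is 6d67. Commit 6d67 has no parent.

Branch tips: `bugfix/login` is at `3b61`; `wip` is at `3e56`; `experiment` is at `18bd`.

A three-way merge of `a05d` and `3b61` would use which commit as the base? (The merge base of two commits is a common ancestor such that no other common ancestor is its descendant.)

Ancestors of a05d: {0aca, 1d81, 1e3c, 3e56, 6b4a, 6d67, 89bb, 8ab0, a05d, a7c7, d120, ddd1, e764}.
Ancestors of 3b61: {0aca, 1d81, 1e3c, 3b61, 3e56, 6b4a, 6d67, 89bb, 8ab0, a7c7, d120, ddd1, e764}.
Common ancestors: {0aca, 1d81, 1e3c, 3e56, 6b4a, 6d67, 89bb, 8ab0, a7c7, d120, ddd1, e764}.
Among these, 89bb is not an ancestor of any other common ancestor — it is the merge base.

89bb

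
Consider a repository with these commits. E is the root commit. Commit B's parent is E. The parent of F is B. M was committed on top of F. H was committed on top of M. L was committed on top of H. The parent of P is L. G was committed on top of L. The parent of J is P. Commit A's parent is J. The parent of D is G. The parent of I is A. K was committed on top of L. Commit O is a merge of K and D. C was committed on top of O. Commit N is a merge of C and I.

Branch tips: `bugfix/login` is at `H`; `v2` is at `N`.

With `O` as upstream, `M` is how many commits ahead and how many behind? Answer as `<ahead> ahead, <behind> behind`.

Reachable from M: {B, E, F, M}.
Reachable from O: {B, D, E, F, G, H, K, L, M, O}.
Only in M's history (ahead): {} — 0.
Only in O's history (behind): {D, G, H, K, L, O} — 6.

0 ahead, 6 behind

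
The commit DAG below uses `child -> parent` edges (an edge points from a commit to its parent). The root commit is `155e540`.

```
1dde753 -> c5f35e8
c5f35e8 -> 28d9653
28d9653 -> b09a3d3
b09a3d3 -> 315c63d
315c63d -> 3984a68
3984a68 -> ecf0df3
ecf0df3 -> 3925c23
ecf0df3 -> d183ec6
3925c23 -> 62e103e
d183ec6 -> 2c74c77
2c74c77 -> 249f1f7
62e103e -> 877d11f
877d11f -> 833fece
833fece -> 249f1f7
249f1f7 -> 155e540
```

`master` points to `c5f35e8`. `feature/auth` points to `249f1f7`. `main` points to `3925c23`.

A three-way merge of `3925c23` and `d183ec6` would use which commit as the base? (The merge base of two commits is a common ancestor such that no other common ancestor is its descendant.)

Ancestors of 3925c23: {155e540, 249f1f7, 3925c23, 62e103e, 833fece, 877d11f}.
Ancestors of d183ec6: {155e540, 249f1f7, 2c74c77, d183ec6}.
Common ancestors: {155e540, 249f1f7}.
Among these, 249f1f7 is not an ancestor of any other common ancestor — it is the merge base.

249f1f7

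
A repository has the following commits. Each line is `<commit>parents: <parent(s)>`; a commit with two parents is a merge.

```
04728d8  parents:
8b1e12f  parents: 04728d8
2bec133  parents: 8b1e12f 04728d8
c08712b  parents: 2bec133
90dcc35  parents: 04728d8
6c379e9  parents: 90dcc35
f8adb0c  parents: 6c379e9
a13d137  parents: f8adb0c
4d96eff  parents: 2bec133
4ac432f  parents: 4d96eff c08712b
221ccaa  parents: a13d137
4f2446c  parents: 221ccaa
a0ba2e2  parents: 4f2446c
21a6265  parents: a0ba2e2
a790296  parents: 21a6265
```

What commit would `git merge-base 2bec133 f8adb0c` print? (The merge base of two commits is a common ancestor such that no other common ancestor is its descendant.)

04728d8

Ancestors of 2bec133: {04728d8, 2bec133, 8b1e12f}.
Ancestors of f8adb0c: {04728d8, 6c379e9, 90dcc35, f8adb0c}.
Common ancestors: {04728d8}.
The only common ancestor is 04728d8, so it is the merge base.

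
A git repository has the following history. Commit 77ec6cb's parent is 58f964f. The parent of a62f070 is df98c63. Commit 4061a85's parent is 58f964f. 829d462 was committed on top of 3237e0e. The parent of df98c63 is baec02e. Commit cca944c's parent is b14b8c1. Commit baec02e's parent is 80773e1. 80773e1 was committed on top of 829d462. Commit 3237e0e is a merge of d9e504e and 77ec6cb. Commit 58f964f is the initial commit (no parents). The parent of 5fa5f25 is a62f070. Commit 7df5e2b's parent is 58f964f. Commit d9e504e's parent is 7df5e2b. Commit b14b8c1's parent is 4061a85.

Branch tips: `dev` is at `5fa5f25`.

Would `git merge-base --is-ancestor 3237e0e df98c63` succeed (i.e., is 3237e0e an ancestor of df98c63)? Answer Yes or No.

Ancestors of df98c63 (commits reachable by following parents): {3237e0e, 58f964f, 77ec6cb, 7df5e2b, 80773e1, 829d462, baec02e, d9e504e, df98c63}.
3237e0e is in that set, so it is an ancestor of df98c63.

Yes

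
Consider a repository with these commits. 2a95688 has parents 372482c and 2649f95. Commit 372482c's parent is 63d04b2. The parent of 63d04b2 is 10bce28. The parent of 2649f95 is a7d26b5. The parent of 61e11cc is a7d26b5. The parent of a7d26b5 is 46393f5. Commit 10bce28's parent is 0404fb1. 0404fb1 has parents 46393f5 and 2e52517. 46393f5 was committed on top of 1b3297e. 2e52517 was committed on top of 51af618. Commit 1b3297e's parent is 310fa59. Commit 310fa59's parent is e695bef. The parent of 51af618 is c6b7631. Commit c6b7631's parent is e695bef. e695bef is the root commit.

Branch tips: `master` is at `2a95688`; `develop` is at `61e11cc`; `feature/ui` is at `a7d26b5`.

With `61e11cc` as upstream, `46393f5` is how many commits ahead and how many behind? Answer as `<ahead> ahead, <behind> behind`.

0 ahead, 2 behind

Reachable from 46393f5: {1b3297e, 310fa59, 46393f5, e695bef}.
Reachable from 61e11cc: {1b3297e, 310fa59, 46393f5, 61e11cc, a7d26b5, e695bef}.
Only in 46393f5's history (ahead): {} — 0.
Only in 61e11cc's history (behind): {61e11cc, a7d26b5} — 2.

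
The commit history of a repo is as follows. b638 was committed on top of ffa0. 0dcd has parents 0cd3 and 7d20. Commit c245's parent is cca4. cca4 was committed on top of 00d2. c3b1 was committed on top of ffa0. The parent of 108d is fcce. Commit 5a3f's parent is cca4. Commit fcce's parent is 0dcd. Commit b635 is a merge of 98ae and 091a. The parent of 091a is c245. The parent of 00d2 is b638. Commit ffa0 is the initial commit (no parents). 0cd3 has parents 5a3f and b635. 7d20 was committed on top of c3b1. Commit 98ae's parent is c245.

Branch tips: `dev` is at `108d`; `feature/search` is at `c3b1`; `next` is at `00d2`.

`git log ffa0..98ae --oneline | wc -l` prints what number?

Reachable from 98ae: {00d2, 98ae, b638, c245, cca4, ffa0}.
Reachable from ffa0: {ffa0}.
In 98ae's history but not ffa0's: {00d2, 98ae, b638, c245, cca4} — 5 commits.

5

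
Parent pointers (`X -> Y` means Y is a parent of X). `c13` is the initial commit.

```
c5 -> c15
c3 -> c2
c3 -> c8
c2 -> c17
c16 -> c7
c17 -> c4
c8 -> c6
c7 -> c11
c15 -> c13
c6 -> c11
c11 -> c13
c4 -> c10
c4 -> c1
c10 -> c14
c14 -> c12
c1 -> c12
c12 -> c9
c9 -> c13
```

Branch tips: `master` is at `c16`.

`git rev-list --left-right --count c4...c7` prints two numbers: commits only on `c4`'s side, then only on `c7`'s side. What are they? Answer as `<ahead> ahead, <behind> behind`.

Reachable from c4: {c1, c10, c12, c13, c14, c4, c9}.
Reachable from c7: {c11, c13, c7}.
Only in c4's history (ahead): {c1, c10, c12, c14, c4, c9} — 6.
Only in c7's history (behind): {c11, c7} — 2.

6 ahead, 2 behind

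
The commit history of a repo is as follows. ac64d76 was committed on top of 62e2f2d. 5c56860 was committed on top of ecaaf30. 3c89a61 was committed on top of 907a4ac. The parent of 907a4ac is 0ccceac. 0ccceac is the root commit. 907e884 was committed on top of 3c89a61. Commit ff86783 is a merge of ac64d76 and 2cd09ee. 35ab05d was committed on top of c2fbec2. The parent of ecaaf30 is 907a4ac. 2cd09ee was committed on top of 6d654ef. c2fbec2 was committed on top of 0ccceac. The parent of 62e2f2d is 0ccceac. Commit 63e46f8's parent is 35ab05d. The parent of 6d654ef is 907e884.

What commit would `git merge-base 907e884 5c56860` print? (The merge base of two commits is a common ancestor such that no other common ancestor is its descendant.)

Ancestors of 907e884: {0ccceac, 3c89a61, 907a4ac, 907e884}.
Ancestors of 5c56860: {0ccceac, 5c56860, 907a4ac, ecaaf30}.
Common ancestors: {0ccceac, 907a4ac}.
Among these, 907a4ac is not an ancestor of any other common ancestor — it is the merge base.

907a4ac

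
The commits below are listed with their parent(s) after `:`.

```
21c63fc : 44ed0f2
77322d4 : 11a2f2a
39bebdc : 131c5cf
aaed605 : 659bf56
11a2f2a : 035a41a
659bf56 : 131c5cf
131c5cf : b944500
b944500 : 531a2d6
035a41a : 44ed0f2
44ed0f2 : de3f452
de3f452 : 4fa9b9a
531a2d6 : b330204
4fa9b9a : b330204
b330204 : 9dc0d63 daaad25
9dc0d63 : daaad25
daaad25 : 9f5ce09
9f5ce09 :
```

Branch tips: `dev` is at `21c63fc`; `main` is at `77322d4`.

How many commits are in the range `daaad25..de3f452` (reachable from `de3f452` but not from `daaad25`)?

Reachable from de3f452: {4fa9b9a, 9dc0d63, 9f5ce09, b330204, daaad25, de3f452}.
Reachable from daaad25: {9f5ce09, daaad25}.
In de3f452's history but not daaad25's: {4fa9b9a, 9dc0d63, b330204, de3f452} — 4 commits.

4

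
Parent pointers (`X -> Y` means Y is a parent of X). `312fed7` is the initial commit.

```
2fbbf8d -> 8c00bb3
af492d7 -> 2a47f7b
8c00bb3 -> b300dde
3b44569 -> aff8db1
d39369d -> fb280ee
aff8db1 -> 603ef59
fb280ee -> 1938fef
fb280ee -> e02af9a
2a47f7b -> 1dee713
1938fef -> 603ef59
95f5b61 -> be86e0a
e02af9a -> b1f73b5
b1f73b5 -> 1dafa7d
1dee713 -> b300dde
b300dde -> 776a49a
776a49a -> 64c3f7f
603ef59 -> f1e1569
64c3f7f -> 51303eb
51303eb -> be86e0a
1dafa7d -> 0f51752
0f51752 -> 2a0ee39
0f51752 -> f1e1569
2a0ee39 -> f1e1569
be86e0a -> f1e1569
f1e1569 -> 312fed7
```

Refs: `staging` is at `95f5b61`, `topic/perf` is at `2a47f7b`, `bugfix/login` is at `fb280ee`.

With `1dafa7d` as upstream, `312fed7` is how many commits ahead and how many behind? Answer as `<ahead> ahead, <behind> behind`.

0 ahead, 4 behind

Reachable from 312fed7: {312fed7}.
Reachable from 1dafa7d: {0f51752, 1dafa7d, 2a0ee39, 312fed7, f1e1569}.
Only in 312fed7's history (ahead): {} — 0.
Only in 1dafa7d's history (behind): {0f51752, 1dafa7d, 2a0ee39, f1e1569} — 4.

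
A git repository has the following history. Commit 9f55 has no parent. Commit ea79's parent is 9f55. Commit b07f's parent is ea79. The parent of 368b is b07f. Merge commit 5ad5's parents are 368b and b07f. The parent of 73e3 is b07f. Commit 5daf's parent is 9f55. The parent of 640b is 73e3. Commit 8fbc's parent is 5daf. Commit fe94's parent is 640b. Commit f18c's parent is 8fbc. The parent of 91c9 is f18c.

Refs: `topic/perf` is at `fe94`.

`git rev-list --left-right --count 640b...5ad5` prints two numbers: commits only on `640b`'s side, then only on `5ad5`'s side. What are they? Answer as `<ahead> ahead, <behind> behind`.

Reachable from 640b: {640b, 73e3, 9f55, b07f, ea79}.
Reachable from 5ad5: {368b, 5ad5, 9f55, b07f, ea79}.
Only in 640b's history (ahead): {640b, 73e3} — 2.
Only in 5ad5's history (behind): {368b, 5ad5} — 2.

2 ahead, 2 behind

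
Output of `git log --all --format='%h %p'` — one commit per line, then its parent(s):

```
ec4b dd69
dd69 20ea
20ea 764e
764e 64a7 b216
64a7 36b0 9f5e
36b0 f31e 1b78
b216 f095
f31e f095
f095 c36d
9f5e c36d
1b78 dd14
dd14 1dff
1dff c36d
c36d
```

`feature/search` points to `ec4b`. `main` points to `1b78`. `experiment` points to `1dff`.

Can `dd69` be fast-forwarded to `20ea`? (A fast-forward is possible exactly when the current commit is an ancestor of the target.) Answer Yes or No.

A fast-forward from dd69 to 20ea is possible iff dd69 is an ancestor of 20ea.
Ancestors of 20ea: {1b78, 1dff, 20ea, 36b0, 64a7, 764e, 9f5e, b216, c36d, dd14, f095, f31e}.
dd69 is not among them, so fast-forward is not possible.

No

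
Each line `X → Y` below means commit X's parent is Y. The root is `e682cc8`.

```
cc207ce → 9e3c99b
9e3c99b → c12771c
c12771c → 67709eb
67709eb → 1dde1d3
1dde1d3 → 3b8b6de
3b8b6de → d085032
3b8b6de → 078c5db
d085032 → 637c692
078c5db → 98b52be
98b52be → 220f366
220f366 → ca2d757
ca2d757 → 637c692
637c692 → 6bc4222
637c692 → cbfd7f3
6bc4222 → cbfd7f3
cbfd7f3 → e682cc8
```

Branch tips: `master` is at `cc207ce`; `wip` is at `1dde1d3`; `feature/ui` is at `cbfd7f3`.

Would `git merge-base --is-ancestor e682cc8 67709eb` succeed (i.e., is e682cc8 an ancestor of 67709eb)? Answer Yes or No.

Ancestors of 67709eb (commits reachable by following parents): {078c5db, 1dde1d3, 220f366, 3b8b6de, 637c692, 67709eb, 6bc4222, 98b52be, ca2d757, cbfd7f3, d085032, e682cc8}.
e682cc8 is in that set, so it is an ancestor of 67709eb.

Yes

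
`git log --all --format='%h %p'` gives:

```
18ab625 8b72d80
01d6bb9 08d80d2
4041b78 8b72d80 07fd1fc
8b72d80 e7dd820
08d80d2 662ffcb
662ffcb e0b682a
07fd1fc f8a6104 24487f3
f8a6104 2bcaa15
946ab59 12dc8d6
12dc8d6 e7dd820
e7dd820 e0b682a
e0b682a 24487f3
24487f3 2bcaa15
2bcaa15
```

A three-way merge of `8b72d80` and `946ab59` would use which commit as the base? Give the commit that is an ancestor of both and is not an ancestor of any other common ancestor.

Ancestors of 8b72d80: {24487f3, 2bcaa15, 8b72d80, e0b682a, e7dd820}.
Ancestors of 946ab59: {12dc8d6, 24487f3, 2bcaa15, 946ab59, e0b682a, e7dd820}.
Common ancestors: {24487f3, 2bcaa15, e0b682a, e7dd820}.
Among these, e7dd820 is not an ancestor of any other common ancestor — it is the merge base.

e7dd820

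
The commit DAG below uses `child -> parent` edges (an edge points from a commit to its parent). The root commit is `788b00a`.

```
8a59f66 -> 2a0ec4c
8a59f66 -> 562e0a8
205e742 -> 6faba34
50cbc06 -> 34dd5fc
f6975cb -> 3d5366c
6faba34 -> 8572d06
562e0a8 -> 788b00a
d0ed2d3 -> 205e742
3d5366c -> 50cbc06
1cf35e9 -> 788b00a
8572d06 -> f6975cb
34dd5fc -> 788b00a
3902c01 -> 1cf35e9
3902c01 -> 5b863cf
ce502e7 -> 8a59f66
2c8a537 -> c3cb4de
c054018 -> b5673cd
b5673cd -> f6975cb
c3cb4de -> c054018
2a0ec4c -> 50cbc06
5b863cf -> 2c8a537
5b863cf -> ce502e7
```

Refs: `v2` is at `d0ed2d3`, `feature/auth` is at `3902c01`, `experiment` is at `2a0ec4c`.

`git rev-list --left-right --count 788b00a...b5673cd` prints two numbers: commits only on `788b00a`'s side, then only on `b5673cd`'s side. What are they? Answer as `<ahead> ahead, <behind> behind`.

Reachable from 788b00a: {788b00a}.
Reachable from b5673cd: {34dd5fc, 3d5366c, 50cbc06, 788b00a, b5673cd, f6975cb}.
Only in 788b00a's history (ahead): {} — 0.
Only in b5673cd's history (behind): {34dd5fc, 3d5366c, 50cbc06, b5673cd, f6975cb} — 5.

0 ahead, 5 behind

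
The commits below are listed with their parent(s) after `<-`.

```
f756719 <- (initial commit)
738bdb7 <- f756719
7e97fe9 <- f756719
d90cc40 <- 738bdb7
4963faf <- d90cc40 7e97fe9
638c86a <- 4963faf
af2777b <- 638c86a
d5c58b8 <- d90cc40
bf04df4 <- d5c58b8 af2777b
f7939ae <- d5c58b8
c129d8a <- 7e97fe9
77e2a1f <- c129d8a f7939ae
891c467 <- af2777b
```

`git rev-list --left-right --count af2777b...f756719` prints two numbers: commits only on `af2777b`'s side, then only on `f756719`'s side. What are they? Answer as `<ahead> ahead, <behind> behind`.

6 ahead, 0 behind

Reachable from af2777b: {4963faf, 638c86a, 738bdb7, 7e97fe9, af2777b, d90cc40, f756719}.
Reachable from f756719: {f756719}.
Only in af2777b's history (ahead): {4963faf, 638c86a, 738bdb7, 7e97fe9, af2777b, d90cc40} — 6.
Only in f756719's history (behind): {} — 0.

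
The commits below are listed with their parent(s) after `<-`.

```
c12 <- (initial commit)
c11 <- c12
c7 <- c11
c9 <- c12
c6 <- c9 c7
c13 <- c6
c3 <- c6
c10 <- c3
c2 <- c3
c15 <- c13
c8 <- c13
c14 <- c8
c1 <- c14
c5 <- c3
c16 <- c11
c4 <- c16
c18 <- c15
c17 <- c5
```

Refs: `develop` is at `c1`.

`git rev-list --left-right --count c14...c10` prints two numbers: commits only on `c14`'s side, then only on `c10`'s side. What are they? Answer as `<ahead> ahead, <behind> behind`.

3 ahead, 2 behind

Reachable from c14: {c11, c12, c13, c14, c6, c7, c8, c9}.
Reachable from c10: {c10, c11, c12, c3, c6, c7, c9}.
Only in c14's history (ahead): {c13, c14, c8} — 3.
Only in c10's history (behind): {c10, c3} — 2.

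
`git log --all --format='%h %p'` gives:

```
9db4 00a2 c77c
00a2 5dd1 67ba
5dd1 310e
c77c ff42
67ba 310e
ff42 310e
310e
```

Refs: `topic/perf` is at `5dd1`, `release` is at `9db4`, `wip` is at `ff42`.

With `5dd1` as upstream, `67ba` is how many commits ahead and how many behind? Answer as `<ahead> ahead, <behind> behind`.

1 ahead, 1 behind

Reachable from 67ba: {310e, 67ba}.
Reachable from 5dd1: {310e, 5dd1}.
Only in 67ba's history (ahead): {67ba} — 1.
Only in 5dd1's history (behind): {5dd1} — 1.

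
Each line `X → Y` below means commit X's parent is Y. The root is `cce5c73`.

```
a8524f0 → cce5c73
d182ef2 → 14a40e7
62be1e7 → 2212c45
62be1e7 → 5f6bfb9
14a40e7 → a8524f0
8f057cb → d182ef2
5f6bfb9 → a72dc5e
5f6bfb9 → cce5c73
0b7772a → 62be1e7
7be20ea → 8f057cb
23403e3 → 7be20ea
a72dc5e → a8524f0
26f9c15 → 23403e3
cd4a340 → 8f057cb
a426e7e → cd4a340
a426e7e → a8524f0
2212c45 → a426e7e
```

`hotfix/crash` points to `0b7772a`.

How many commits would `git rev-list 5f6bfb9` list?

4

Walking parent pointers from 5f6bfb9: reachable set = {5f6bfb9, a72dc5e, a8524f0, cce5c73}.
That is 4 commits.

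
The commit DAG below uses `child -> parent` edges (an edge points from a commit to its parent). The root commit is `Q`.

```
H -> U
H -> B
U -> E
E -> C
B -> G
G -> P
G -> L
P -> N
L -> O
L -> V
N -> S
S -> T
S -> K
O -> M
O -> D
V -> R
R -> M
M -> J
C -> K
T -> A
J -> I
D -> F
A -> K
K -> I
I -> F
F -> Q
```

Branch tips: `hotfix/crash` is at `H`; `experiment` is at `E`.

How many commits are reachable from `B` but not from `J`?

14

Reachable from B: {A, B, D, F, G, I, J, K, L, M, N, O, P, Q, R, S, T, V}.
Reachable from J: {F, I, J, Q}.
In B's history but not J's: {A, B, D, G, K, L, M, N, O, P, R, S, T, V} — 14 commits.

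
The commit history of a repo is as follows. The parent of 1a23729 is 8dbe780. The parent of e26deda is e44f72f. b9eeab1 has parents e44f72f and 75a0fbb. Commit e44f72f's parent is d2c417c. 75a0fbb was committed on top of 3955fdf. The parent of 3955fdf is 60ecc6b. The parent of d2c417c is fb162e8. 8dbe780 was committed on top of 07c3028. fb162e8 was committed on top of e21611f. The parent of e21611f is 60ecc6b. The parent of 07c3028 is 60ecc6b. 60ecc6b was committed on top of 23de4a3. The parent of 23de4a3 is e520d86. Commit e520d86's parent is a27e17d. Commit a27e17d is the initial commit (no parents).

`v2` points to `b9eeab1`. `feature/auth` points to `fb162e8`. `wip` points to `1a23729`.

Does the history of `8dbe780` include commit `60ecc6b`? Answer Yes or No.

Yes

Ancestors of 8dbe780 (commits reachable by following parents): {07c3028, 23de4a3, 60ecc6b, 8dbe780, a27e17d, e520d86}.
60ecc6b is in that set, so it is an ancestor of 8dbe780.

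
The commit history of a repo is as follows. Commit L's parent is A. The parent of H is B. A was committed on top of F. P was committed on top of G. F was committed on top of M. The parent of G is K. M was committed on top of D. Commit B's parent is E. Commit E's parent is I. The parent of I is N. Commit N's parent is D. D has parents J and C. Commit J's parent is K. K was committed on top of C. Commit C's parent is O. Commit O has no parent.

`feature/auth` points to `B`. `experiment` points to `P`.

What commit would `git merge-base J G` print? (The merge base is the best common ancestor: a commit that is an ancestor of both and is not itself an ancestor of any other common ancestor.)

Ancestors of J: {C, J, K, O}.
Ancestors of G: {C, G, K, O}.
Common ancestors: {C, K, O}.
Among these, K is not an ancestor of any other common ancestor — it is the merge base.

K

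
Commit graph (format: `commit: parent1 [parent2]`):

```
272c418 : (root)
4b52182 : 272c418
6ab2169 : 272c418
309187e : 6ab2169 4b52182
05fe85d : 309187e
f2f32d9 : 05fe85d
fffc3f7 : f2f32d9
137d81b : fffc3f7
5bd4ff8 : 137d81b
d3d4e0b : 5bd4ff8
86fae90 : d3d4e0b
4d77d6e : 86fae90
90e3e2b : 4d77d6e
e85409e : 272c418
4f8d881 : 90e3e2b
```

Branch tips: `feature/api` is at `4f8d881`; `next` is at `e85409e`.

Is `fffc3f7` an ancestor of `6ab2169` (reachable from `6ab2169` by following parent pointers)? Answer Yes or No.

Ancestors of 6ab2169: {272c418, 6ab2169}.
fffc3f7 is not in that set, so it is not an ancestor of 6ab2169.

No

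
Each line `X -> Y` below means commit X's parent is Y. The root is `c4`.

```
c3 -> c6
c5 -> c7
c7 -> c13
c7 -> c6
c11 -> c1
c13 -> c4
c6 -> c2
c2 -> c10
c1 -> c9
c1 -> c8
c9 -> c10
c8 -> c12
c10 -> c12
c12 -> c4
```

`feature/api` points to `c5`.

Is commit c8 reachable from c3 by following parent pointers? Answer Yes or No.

No

Ancestors of c3: {c10, c12, c2, c3, c4, c6}.
c8 is not in that set, so it is not an ancestor of c3.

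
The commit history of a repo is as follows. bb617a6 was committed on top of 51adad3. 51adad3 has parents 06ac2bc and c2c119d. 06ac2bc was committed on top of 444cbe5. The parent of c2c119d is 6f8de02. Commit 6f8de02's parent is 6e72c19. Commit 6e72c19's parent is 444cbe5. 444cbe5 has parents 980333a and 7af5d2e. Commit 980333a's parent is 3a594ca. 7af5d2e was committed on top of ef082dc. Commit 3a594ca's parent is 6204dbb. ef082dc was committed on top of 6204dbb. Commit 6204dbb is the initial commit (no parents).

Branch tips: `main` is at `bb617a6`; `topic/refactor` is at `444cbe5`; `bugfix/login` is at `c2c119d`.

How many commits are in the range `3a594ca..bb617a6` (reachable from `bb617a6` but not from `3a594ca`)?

10

Reachable from bb617a6: {06ac2bc, 3a594ca, 444cbe5, 51adad3, 6204dbb, 6e72c19, 6f8de02, 7af5d2e, 980333a, bb617a6, c2c119d, ef082dc}.
Reachable from 3a594ca: {3a594ca, 6204dbb}.
In bb617a6's history but not 3a594ca's: {06ac2bc, 444cbe5, 51adad3, 6e72c19, 6f8de02, 7af5d2e, 980333a, bb617a6, c2c119d, ef082dc} — 10 commits.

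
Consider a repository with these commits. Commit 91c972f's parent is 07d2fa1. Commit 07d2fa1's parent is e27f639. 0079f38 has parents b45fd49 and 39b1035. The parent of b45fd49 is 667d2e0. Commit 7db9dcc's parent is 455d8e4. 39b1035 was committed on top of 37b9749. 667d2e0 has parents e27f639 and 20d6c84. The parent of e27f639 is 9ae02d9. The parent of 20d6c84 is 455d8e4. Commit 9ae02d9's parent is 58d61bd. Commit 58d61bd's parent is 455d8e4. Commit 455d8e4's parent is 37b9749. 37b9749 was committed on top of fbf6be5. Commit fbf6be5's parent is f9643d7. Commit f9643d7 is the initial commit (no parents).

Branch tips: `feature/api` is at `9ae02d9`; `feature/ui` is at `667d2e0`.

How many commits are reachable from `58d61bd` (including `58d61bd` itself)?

5

Walking parent pointers from 58d61bd: reachable set = {37b9749, 455d8e4, 58d61bd, f9643d7, fbf6be5}.
That is 5 commits.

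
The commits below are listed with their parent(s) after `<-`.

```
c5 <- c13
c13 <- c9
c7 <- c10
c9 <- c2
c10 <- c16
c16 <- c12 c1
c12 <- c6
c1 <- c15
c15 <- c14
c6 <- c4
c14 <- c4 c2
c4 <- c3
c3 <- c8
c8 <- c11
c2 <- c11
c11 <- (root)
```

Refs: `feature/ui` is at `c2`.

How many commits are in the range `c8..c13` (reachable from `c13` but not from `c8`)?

Reachable from c13: {c11, c13, c2, c9}.
Reachable from c8: {c11, c8}.
In c13's history but not c8's: {c13, c2, c9} — 3 commits.

3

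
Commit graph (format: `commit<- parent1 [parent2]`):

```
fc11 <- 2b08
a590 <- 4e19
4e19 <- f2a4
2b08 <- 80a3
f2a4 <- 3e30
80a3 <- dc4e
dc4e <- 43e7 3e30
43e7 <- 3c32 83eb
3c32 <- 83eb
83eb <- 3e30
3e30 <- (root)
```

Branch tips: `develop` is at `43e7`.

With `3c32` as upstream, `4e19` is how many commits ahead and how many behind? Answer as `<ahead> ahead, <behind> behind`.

2 ahead, 2 behind

Reachable from 4e19: {3e30, 4e19, f2a4}.
Reachable from 3c32: {3c32, 3e30, 83eb}.
Only in 4e19's history (ahead): {4e19, f2a4} — 2.
Only in 3c32's history (behind): {3c32, 83eb} — 2.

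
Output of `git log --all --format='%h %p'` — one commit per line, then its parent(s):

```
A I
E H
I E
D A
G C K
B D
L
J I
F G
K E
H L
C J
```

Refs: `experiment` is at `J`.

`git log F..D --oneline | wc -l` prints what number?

Reachable from D: {A, D, E, H, I, L}.
Reachable from F: {C, E, F, G, H, I, J, K, L}.
In D's history but not F's: {A, D} — 2 commits.

2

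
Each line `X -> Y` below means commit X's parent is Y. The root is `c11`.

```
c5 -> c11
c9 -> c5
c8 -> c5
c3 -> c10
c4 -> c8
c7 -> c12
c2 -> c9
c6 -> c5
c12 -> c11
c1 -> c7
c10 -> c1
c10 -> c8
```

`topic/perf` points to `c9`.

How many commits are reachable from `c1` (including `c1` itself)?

Walking parent pointers from c1: reachable set = {c1, c11, c12, c7}.
That is 4 commits.

4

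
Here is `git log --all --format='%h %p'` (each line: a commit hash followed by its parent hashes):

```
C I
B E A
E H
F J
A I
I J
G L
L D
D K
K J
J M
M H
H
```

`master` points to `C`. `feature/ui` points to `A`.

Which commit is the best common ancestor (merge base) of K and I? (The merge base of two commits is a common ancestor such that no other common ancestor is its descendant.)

J

Ancestors of K: {H, J, K, M}.
Ancestors of I: {H, I, J, M}.
Common ancestors: {H, J, M}.
Among these, J is not an ancestor of any other common ancestor — it is the merge base.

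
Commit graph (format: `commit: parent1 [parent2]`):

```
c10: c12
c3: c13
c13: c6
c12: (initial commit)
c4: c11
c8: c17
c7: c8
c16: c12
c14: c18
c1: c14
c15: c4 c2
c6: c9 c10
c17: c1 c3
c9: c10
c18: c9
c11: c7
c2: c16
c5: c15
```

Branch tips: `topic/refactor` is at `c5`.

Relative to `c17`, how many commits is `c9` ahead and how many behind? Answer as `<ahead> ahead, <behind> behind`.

0 ahead, 7 behind

Reachable from c9: {c10, c12, c9}.
Reachable from c17: {c1, c10, c12, c13, c14, c17, c18, c3, c6, c9}.
Only in c9's history (ahead): {} — 0.
Only in c17's history (behind): {c1, c13, c14, c17, c18, c3, c6} — 7.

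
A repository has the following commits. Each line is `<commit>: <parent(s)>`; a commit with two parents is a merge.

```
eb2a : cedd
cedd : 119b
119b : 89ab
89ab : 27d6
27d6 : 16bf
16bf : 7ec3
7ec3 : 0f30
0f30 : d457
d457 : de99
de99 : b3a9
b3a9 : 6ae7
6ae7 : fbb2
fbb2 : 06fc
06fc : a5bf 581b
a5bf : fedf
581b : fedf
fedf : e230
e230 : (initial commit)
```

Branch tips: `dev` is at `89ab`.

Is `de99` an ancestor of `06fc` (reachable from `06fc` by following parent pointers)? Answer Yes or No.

No

Ancestors of 06fc: {06fc, 581b, a5bf, e230, fedf}.
de99 is not in that set, so it is not an ancestor of 06fc.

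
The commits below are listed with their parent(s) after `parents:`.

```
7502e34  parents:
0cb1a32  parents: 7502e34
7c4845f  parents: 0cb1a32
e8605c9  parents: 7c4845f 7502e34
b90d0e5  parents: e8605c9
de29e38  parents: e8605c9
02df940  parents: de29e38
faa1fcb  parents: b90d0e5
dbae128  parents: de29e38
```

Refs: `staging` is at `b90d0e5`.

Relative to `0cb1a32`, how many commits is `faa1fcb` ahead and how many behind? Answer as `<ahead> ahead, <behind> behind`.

Reachable from faa1fcb: {0cb1a32, 7502e34, 7c4845f, b90d0e5, e8605c9, faa1fcb}.
Reachable from 0cb1a32: {0cb1a32, 7502e34}.
Only in faa1fcb's history (ahead): {7c4845f, b90d0e5, e8605c9, faa1fcb} — 4.
Only in 0cb1a32's history (behind): {} — 0.

4 ahead, 0 behind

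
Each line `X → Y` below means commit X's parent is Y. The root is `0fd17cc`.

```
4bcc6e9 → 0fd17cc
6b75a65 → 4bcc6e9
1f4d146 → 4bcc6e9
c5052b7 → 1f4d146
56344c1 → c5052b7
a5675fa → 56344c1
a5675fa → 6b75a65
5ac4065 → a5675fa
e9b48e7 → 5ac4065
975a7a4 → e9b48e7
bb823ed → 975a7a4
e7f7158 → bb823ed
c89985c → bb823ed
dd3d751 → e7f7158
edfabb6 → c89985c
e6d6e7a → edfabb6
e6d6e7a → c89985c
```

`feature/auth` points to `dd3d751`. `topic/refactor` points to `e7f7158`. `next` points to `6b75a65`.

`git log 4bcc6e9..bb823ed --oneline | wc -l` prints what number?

Reachable from bb823ed: {0fd17cc, 1f4d146, 4bcc6e9, 56344c1, 5ac4065, 6b75a65, 975a7a4, a5675fa, bb823ed, c5052b7, e9b48e7}.
Reachable from 4bcc6e9: {0fd17cc, 4bcc6e9}.
In bb823ed's history but not 4bcc6e9's: {1f4d146, 56344c1, 5ac4065, 6b75a65, 975a7a4, a5675fa, bb823ed, c5052b7, e9b48e7} — 9 commits.

9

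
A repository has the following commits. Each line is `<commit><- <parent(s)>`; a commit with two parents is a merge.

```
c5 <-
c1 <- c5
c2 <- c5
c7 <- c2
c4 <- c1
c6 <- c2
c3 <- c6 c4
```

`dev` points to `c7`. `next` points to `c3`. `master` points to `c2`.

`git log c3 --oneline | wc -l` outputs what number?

6

Walking parent pointers from c3: reachable set = {c1, c2, c3, c4, c5, c6}.
That is 6 commits.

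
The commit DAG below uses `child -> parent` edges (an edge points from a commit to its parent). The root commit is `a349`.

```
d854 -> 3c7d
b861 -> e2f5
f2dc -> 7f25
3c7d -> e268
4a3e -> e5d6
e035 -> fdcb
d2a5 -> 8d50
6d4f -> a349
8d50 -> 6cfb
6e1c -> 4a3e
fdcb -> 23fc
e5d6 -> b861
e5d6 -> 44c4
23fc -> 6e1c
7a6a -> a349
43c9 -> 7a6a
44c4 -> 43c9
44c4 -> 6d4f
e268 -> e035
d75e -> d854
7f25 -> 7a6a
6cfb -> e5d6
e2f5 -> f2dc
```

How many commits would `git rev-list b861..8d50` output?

6

Reachable from 8d50: {43c9, 44c4, 6cfb, 6d4f, 7a6a, 7f25, 8d50, a349, b861, e2f5, e5d6, f2dc}.
Reachable from b861: {7a6a, 7f25, a349, b861, e2f5, f2dc}.
In 8d50's history but not b861's: {43c9, 44c4, 6cfb, 6d4f, 8d50, e5d6} — 6 commits.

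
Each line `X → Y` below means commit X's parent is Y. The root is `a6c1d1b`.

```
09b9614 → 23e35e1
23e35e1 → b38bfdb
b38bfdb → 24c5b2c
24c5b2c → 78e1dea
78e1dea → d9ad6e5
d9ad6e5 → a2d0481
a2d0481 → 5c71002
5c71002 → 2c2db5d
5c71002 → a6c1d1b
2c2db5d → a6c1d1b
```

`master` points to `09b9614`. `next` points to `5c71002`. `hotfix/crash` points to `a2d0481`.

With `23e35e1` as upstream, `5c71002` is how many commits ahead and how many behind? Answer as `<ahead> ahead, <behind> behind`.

0 ahead, 6 behind

Reachable from 5c71002: {2c2db5d, 5c71002, a6c1d1b}.
Reachable from 23e35e1: {23e35e1, 24c5b2c, 2c2db5d, 5c71002, 78e1dea, a2d0481, a6c1d1b, b38bfdb, d9ad6e5}.
Only in 5c71002's history (ahead): {} — 0.
Only in 23e35e1's history (behind): {23e35e1, 24c5b2c, 78e1dea, a2d0481, b38bfdb, d9ad6e5} — 6.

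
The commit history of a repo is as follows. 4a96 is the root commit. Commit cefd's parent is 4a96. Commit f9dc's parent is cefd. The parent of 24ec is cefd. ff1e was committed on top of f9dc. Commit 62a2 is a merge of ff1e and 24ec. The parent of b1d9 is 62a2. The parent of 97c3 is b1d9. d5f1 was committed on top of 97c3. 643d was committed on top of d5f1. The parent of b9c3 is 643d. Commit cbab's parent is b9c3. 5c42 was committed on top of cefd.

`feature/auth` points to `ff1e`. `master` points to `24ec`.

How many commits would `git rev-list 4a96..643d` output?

9

Reachable from 643d: {24ec, 4a96, 62a2, 643d, 97c3, b1d9, cefd, d5f1, f9dc, ff1e}.
Reachable from 4a96: {4a96}.
In 643d's history but not 4a96's: {24ec, 62a2, 643d, 97c3, b1d9, cefd, d5f1, f9dc, ff1e} — 9 commits.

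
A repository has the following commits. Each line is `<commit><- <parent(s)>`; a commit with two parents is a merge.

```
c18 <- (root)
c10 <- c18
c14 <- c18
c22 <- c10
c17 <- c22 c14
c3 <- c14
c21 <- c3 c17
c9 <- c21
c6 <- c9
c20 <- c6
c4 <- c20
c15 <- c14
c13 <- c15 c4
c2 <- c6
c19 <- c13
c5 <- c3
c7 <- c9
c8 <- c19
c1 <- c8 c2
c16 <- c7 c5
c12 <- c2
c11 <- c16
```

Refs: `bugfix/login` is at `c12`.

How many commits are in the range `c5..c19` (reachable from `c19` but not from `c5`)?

Reachable from c19: {c10, c13, c14, c15, c17, c18, c19, c20, c21, c22, c3, c4, c6, c9}.
Reachable from c5: {c14, c18, c3, c5}.
In c19's history but not c5's: {c10, c13, c15, c17, c19, c20, c21, c22, c4, c6, c9} — 11 commits.

11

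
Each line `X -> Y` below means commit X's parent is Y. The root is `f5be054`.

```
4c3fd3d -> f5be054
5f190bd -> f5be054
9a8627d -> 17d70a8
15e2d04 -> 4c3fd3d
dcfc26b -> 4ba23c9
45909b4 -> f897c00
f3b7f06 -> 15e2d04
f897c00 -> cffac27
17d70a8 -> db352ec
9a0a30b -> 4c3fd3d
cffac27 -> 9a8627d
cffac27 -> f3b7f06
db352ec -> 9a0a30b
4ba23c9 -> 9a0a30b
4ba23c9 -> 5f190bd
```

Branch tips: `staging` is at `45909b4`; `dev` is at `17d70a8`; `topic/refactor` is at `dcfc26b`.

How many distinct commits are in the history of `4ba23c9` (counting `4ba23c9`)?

5

Walking parent pointers from 4ba23c9: reachable set = {4ba23c9, 4c3fd3d, 5f190bd, 9a0a30b, f5be054}.
That is 5 commits.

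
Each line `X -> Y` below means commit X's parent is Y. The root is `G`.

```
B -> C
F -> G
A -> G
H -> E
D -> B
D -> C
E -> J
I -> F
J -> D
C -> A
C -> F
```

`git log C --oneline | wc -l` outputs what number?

Walking parent pointers from C: reachable set = {A, C, F, G}.
That is 4 commits.

4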